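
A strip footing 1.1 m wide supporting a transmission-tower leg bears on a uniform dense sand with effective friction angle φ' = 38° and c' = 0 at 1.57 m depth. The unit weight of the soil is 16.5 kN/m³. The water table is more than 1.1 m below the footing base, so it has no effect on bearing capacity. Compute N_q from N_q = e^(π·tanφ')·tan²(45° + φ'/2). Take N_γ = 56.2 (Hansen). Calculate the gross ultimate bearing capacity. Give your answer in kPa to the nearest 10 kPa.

tan38° = 0.7813, so N_q = e^(π×0.7813)·tan²(64°) = 11.64 × 4.204 = 48.93.
Overburden at base level: q = 16.5 × 1.57 = 25.905 kPa.
Surcharge term q·N_q = 25.905 × 48.933 = 1267.6 kPa; self-weight term 0.5·γ·B·N_γ = 0.5 × 16.5 × 1.1 × 56.2 = 510.02 kPa.
q_ult = 1267.6 + 510.02 = 1777.6 kPa.

q_ult ≈ 1780 kPa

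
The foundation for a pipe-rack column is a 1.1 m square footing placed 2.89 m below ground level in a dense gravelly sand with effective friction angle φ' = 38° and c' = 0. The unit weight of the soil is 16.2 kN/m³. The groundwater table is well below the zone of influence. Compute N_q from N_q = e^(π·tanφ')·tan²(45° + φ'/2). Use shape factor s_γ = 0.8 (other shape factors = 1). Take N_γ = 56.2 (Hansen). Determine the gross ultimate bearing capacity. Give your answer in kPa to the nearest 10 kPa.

tan38° = 0.7813, so N_q = e^(π×0.7813)·tan²(64°) = 11.64 × 4.204 = 48.93.
q = γ·D_f = 16.2 × 2.89 = 46.818 kPa.
q·N_q = 46.818 × 48.933 = 2291 kPa
0.5·γ·B·N_γ·s_γ = 0.5 × 16.2 × 1.1 × 56.2 × 0.8 = 400.59 kPa
q_ult = 2291 + 400.59 = 2691.6 kPa.

q_ult ≈ 2690 kPa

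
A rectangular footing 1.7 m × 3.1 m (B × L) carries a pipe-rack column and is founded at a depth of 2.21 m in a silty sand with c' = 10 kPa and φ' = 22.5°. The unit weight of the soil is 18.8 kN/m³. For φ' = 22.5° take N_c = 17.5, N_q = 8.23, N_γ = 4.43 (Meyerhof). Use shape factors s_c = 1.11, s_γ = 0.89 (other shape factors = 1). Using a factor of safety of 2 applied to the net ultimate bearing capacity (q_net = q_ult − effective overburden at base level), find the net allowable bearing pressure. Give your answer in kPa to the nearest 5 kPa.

q = γ·D_f = 18.8 × 2.21 = 41.548 kPa.
c·N_c·s_c = 10 × 17.5 × 1.11 = 194.25 kPa
q·N_q = 41.548 × 8.23 = 341.94 kPa
0.5·γ·B·N_γ·s_γ = 0.5 × 18.8 × 1.7 × 4.43 × 0.89 = 63.004 kPa
q_ult = 194.25 + 341.94 + 63.004 = 599.19 kPa.
Net ultimate: q_net = 599.19 − 41.548 = 557.65 kPa.
q_all(net) = 557.65 / 2 = 278.82 kPa.

q_all(net) ≈ 280 kPa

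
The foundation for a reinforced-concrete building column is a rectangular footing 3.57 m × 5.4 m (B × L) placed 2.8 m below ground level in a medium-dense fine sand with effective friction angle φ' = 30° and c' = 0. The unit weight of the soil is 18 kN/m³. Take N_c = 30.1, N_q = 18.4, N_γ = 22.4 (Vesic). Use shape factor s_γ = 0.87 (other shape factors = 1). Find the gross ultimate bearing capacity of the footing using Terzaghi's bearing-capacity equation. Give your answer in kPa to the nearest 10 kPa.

q_ult ≈ 1550 kPa

Overburden at base level: q = 18 × 2.8 = 50.4 kPa.
Surcharge term q·N_q = 50.4 × 18.4 = 927.36 kPa; self-weight term 0.5·γ·B·N_γ·s_γ = 0.5 × 18 × 3.57 × 22.4 × 0.87 = 626.15 kPa.
q_ult = 927.36 + 626.15 = 1553.5 kPa.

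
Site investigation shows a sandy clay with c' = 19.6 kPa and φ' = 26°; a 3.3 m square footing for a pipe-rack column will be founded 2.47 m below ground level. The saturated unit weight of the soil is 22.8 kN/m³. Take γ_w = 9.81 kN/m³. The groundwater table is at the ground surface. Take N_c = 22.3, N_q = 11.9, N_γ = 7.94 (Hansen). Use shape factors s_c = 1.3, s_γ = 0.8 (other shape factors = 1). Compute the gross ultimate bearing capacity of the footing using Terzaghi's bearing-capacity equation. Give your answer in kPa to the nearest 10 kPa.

q_ult ≈ 1090 kPa

γ' = 22.8 − 9.81 = 12.99 kN/m³ (submerged throughout). q = 12.99 × 2.47 = 32.085 kPa; the same γ' applies in the ½γBN_γ term.
c·N_c·s_c = 19.6 × 22.3 × 1.3 = 568.2 kPa
q·N_q = 32.085 × 11.9 = 381.82 kPa
0.5·γ·B·N_γ·s_γ = 0.5 × 12.99 × 3.3 × 7.94 × 0.8 = 136.15 kPa
q_ult = 568.2 + 381.82 + 136.15 = 1086.2 kPa.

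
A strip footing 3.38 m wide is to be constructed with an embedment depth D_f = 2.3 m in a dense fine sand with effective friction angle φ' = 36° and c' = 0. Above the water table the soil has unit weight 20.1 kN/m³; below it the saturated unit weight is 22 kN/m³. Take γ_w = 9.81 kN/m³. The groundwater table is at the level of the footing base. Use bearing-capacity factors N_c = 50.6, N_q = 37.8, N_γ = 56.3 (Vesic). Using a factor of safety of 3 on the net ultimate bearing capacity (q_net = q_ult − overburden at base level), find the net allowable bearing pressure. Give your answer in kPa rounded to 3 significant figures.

q_all(net) ≈ 954 kPa

Overburden at base level: q = 20.1 × 2.3 = 46.23 kPa.
Below the base the soil is submerged, so the ½γBN_γ term uses γ' = 22 − 9.81 = 12.19 kN/m³.
Surcharge term q·N_q = 46.23 × 37.8 = 1747.5 kPa; self-weight term 0.5·γ·B·N_γ = 0.5 × 12.19 × 3.38 × 56.3 = 1159.8 kPa.
q_ult = 1747.5 + 1159.8 = 2907.3 kPa.
q_net = 2907.3 − 46.23 = 2861.1 kPa.
q_all(net) = 2861.1 / 3 = 953.7 kPa.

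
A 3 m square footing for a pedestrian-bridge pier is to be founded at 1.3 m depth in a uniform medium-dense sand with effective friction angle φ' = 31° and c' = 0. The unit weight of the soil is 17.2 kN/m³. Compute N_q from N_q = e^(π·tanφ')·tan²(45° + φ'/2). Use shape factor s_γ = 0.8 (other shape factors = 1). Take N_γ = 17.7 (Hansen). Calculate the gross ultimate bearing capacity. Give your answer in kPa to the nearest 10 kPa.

q_ult ≈ 830 kPa

tan31° = 0.6009, so N_q = e^(π×0.6009)·tan²(60.5°) = 6.604 × 3.124 = 20.63.
Overburden at base level: q = 17.2 × 1.3 = 22.36 kPa.
Surcharge term q·N_q = 22.36 × 20.631 = 461.3 kPa; self-weight term 0.5·γ·B·N_γ·s_γ = 0.5 × 17.2 × 3 × 17.7 × 0.8 = 365.33 kPa.
q_ult = 461.3 + 365.33 = 826.63 kPa.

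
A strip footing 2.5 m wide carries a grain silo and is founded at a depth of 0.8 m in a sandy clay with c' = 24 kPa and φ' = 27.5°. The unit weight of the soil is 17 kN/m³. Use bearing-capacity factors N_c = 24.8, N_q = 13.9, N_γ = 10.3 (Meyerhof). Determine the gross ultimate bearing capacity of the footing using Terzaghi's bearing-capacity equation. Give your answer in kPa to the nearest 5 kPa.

q_ult ≈ 1005 kPa

Effective surcharge at the founding depth q = γ·D_f = 17 × 0.8 = 13.6 kPa.
q_ult = c·N_c + q·N_q + 0.5·γ·B·N_γ
     = 24 × 24.8 + 13.6 × 13.9 + 0.5 × 17 × 2.5 × 10.3
     = 595.2 + 189.04 + 218.88 = 1003.1 kPa.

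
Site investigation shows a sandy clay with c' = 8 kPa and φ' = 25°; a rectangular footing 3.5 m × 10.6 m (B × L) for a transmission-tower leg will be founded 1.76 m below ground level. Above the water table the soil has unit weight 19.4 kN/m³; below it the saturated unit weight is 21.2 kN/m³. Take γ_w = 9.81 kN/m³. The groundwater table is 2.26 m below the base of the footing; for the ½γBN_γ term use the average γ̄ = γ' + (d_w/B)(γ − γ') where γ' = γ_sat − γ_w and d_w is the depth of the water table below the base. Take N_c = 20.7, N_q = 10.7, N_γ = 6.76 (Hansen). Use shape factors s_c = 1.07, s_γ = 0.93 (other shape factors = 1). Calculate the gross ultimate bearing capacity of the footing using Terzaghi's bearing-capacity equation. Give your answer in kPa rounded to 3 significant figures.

q_ult ≈ 725 kPa

q = γ·D_f = 19.4 × 1.76 = 34.144 kPa.
γ' = 11.39 kN/m³; averaging over the depth B below the base, γ̄ = γ' + (d_w/B)(γ − γ') = 16.562 kN/m³.
c·N_c·s_c = 8 × 20.7 × 1.07 = 177.19 kPa
q·N_q = 34.144 × 10.7 = 365.34 kPa
0.5·γ·B·N_γ·s_γ = 0.5 × 16.562 × 3.5 × 6.76 × 0.93 = 182.22 kPa
q_ult = 177.19 + 365.34 + 182.22 = 724.75 kPa.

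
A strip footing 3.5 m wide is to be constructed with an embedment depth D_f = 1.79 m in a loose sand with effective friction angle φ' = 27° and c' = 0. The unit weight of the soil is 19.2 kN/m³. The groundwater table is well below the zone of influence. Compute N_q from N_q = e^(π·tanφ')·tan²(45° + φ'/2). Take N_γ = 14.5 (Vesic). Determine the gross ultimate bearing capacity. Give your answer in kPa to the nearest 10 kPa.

q_ult ≈ 940 kPa

tan27° = 0.5095, so N_q = e^(π×0.5095)·tan²(58.5°) = 4.957 × 2.663 = 13.2.
q = γ·D_f = 19.2 × 1.79 = 34.368 kPa.
q·N_q = 34.368 × 13.199 = 453.63 kPa
0.5·γ·B·N_γ = 0.5 × 19.2 × 3.5 × 14.5 = 487.2 kPa
q_ult = 453.63 + 487.2 = 940.83 kPa.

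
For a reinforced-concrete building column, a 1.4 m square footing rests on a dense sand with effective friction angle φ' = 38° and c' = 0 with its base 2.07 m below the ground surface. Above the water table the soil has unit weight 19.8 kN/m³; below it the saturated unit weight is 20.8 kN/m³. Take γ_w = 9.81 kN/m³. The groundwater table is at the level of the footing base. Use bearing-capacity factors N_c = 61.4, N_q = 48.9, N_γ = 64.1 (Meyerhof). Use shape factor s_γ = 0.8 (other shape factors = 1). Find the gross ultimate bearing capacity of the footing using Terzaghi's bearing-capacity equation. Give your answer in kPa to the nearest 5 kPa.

q_ult ≈ 2400 kPa

q = γ·D_f = 19.8 × 2.07 = 40.986 kPa.
For the ½γBN_γ term take γ' = 20.8 − 9.81 = 10.99 kN/m³ (soil below base is submerged).
q·N_q = 40.986 × 48.9 = 2004.2 kPa
0.5·γ·B·N_γ·s_γ = 0.5 × 10.99 × 1.4 × 64.1 × 0.8 = 394.5 kPa
q_ult = 2004.2 + 394.5 = 2398.7 kPa.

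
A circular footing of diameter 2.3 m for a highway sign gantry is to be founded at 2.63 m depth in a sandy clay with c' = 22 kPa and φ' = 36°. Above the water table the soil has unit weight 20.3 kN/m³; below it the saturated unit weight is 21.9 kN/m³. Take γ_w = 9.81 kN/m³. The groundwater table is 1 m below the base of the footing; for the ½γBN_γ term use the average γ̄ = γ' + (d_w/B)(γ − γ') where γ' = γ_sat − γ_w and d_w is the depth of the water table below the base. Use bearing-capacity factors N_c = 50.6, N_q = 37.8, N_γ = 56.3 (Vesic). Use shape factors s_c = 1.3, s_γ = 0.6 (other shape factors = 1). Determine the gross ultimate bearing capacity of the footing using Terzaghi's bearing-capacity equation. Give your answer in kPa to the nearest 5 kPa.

q = γ·D_f = 20.3 × 2.63 = 53.389 kPa.
γ' = 12.09 kN/m³; averaging over the depth B below the base, γ̄ = γ' + (d_w/B)(γ − γ') = 15.66 kN/m³.
c·N_c·s_c = 22 × 50.6 × 1.3 = 1447.2 kPa
q·N_q = 53.389 × 37.8 = 2018.1 kPa
0.5·γ·B·N_γ·s_γ = 0.5 × 15.66 × 2.3 × 56.3 × 0.6 = 608.33 kPa
q_ult = 1447.2 + 2018.1 + 608.33 = 4073.6 kPa.

q_ult ≈ 4075 kPa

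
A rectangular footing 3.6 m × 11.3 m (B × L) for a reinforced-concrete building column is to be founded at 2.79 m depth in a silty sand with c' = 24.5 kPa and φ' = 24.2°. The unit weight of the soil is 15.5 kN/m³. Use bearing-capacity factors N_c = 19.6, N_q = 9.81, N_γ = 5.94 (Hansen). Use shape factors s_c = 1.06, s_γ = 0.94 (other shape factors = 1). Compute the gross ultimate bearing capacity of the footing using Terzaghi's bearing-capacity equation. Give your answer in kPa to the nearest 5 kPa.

q = γ·D_f = 15.5 × 2.79 = 43.245 kPa.
c·N_c·s_c = 24.5 × 19.6 × 1.06 = 509.01 kPa
q·N_q = 43.245 × 9.81 = 424.23 kPa
0.5·γ·B·N_γ·s_γ = 0.5 × 15.5 × 3.6 × 5.94 × 0.94 = 155.78 kPa
q_ult = 509.01 + 424.23 + 155.78 = 1089 kPa.

q_ult ≈ 1090 kPa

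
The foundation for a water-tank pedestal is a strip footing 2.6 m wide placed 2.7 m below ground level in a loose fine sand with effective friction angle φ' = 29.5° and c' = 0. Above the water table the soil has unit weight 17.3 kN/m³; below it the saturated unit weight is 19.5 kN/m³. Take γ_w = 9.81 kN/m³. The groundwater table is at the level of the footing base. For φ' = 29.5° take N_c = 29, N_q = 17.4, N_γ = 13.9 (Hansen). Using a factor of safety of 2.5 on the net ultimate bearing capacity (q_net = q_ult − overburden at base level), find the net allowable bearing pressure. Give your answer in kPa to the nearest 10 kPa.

q_all(net) ≈ 380 kPa

q = γ·D_f = 17.3 × 2.7 = 46.71 kPa.
For the ½γBN_γ term take γ' = 19.5 − 9.81 = 9.69 kN/m³ (soil below base is submerged).
q·N_q = 46.71 × 17.4 = 812.75 kPa
0.5·γ·B·N_γ = 0.5 × 9.69 × 2.6 × 13.9 = 175.1 kPa
q_ult = 812.75 + 175.1 = 987.85 kPa.
q_net = 987.85 − 46.71 = 941.14 kPa.
q_all(net) = 941.14 / 2.5 = 376.46 kPa.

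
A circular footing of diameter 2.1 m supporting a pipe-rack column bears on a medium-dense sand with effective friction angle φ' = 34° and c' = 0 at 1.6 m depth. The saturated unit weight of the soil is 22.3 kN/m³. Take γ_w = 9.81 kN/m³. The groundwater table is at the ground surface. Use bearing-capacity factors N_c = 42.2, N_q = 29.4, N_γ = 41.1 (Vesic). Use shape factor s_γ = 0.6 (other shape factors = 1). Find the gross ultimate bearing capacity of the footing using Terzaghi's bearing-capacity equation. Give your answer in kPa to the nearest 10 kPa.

Water table at ground surface, so effective unit weight γ' = 22.3 − 9.81 = 12.49 kN/m³ is used throughout; overburden q = 12.49 × 1.6 = 19.984 kPa; the same γ' applies in the ½γBN_γ term.
Surcharge term q·N_q = 19.984 × 29.4 = 587.53 kPa; self-weight term 0.5·γ·B·N_γ·s_γ = 0.5 × 12.49 × 2.1 × 41.1 × 0.6 = 323.4 kPa.
q_ult = 587.53 + 323.4 = 910.93 kPa.

q_ult ≈ 910 kPa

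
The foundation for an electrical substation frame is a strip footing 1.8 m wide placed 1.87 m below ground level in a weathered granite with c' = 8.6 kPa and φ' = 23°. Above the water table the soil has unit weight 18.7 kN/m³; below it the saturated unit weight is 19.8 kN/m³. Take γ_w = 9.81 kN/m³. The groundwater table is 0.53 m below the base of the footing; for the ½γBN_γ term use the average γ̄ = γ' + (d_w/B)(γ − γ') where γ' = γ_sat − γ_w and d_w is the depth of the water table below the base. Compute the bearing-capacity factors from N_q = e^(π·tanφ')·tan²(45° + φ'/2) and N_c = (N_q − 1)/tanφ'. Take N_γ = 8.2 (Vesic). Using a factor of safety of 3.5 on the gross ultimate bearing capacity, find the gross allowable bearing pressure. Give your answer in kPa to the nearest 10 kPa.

N_q = e^(π·tan23°)·tan²(56.5°) = 8.66; N_c = (N_q − 1)/tanφ' = 18.05.
Overburden at base level: q = 18.7 × 1.87 = 34.969 kPa.
The water table is 0.53 m below the base (< B = 1.8 m), so the ½γBN_γ term uses γ̄ = γ' + (d_w/B)(γ − γ') = 9.99 + (0.53/1.8)(18.7 − 9.99) = 12.555 kN/m³.
Cohesion term c·N_c = 8.6 × 18.049 = 155.22 kPa; surcharge term q·N_q = 34.969 × 8.6612 = 302.87 kPa; self-weight term 0.5·γ·B·N_γ = 0.5 × 12.555 × 1.8 × 8.2 = 92.653 kPa.
q_ult = 155.22 + 302.87 + 92.653 = 550.74 kPa.
q_all = 550.74 / 3.5 = 157.36 kPa.

q_all ≈ 160 kPa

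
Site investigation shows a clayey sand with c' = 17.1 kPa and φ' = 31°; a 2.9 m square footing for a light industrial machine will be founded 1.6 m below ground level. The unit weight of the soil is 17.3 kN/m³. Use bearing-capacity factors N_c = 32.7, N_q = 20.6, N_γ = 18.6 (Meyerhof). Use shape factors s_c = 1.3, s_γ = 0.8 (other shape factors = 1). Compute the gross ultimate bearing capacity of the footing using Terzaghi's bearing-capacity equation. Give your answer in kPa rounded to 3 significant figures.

Overburden at base level: q = 17.3 × 1.6 = 27.68 kPa.
Cohesion term c·N_c·s_c = 17.1 × 32.7 × 1.3 = 726.92 kPa; surcharge term q·N_q = 27.68 × 20.6 = 570.21 kPa; self-weight term 0.5·γ·B·N_γ·s_γ = 0.5 × 17.3 × 2.9 × 18.6 × 0.8 = 373.26 kPa.
q_ult = 726.92 + 570.21 + 373.26 = 1670.4 kPa.

q_ult ≈ 1670 kPa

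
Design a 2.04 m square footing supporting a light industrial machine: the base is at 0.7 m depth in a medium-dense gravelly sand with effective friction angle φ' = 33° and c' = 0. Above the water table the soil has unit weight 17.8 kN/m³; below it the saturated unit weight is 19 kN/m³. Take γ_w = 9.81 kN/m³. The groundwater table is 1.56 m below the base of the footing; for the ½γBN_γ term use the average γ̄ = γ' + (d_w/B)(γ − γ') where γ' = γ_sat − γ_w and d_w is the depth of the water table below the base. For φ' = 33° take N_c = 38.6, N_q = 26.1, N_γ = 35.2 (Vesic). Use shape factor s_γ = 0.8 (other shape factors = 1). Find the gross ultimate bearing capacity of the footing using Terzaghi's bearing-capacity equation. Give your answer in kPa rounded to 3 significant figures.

Effective surcharge at the founding depth q = γ·D_f = 17.8 × 0.7 = 12.46 kPa.
With d_w = 1.56 m < B, γ̄ = 9.19 + (1.56/2.04) × (17.8 − 9.19) = 15.774 kN/m³.
q_ult = q·N_q + 0.5·γ·B·N_γ·s_γ
     = 12.46 × 26.1 + 0.5 × 15.774 × 2.04 × 35.2 × 0.8
     = 325.21 + 453.08 = 778.29 kPa.

q_ult ≈ 778 kPa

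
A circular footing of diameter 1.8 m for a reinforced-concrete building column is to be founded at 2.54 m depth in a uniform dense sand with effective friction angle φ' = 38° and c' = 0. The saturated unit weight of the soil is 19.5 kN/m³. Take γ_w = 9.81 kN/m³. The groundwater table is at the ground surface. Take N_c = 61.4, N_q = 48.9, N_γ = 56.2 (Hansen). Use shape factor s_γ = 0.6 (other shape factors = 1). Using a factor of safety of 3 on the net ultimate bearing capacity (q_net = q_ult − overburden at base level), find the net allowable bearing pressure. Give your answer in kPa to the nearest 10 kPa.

q_all(net) ≈ 490 kPa

With the water table at the surface the whole profile is submerged: γ' = 19.5 − 9.81 = 9.69 kN/m³, so q = γ'·D_f = 24.613 kPa; the same γ' applies in the ½γBN_γ term.
q_ult = q·N_q + 0.5·γ·B·N_γ·s_γ
     = 24.613 × 48.9 + 0.5 × 9.69 × 1.8 × 56.2 × 0.6
     = 1203.6 + 294.07 = 1497.6 kPa.
q_net = 1497.6 − 24.613 = 1473 kPa.
q_all(net) = 1473 / 3 = 491.01 kPa.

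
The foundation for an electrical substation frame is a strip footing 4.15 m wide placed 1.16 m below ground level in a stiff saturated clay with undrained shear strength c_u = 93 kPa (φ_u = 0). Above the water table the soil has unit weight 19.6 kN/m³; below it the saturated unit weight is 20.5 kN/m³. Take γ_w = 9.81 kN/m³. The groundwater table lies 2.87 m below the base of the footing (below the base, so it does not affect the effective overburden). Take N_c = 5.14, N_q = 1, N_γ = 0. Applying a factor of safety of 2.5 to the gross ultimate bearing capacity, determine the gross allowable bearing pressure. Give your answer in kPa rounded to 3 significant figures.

q_all ≈ 200 kPa

Overburden at base level: q = 19.6 × 1.16 = 22.736 kPa.
Cohesion term c·N_c = 93 × 5.14 = 478.02 kPa; surcharge term q·N_q = 22.736 × 1 = 22.736 kPa.
q_ult = 478.02 + 22.736 = 500.76 kPa.
q_all = q_ult / FS = 500.76 / 2.5 = 200.3 kPa.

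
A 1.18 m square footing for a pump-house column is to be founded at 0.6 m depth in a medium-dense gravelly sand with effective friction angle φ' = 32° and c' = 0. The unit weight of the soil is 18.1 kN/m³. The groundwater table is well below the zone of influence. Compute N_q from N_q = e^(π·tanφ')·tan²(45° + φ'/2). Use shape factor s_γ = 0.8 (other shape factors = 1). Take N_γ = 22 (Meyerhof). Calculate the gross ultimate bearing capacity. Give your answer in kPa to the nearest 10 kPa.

q_ult ≈ 440 kPa

tan32° = 0.6249, so N_q = e^(π×0.6249)·tan²(61°) = 7.121 × 3.255 = 23.18.
Effective surcharge at the founding depth q = γ·D_f = 18.1 × 0.6 = 10.86 kPa.
q_ult = q·N_q + 0.5·γ·B·N_γ·s_γ
     = 10.86 × 23.177 + 0.5 × 18.1 × 1.18 × 22 × 0.8
     = 251.7 + 187.95 = 439.65 kPa.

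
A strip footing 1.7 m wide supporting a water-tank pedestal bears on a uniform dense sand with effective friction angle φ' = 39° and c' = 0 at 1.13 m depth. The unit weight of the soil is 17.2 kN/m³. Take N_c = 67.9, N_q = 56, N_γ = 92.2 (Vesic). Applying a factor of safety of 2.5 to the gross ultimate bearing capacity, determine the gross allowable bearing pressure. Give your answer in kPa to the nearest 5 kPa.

q_all ≈ 975 kPa

Effective surcharge at the founding depth q = γ·D_f = 17.2 × 1.13 = 19.436 kPa.
q_ult = q·N_q + 0.5·γ·B·N_γ
     = 19.436 × 56 + 0.5 × 17.2 × 1.7 × 92.2
     = 1088.4 + 1348 = 2436.4 kPa.
q_all = q_ult / FS = 2436.4 / 2.5 = 974.55 kPa.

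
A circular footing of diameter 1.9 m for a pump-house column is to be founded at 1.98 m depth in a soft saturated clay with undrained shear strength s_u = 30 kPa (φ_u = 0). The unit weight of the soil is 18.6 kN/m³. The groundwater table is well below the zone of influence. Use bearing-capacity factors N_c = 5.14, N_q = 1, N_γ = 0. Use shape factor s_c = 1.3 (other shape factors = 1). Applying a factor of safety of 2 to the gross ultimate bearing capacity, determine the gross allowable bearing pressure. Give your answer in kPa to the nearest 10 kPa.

q_all ≈ 120 kPa

Overburden at base level: q = 18.6 × 1.98 = 36.828 kPa.
Cohesion term c·N_c·s_c = 30 × 5.14 × 1.3 = 200.46 kPa; surcharge term q·N_q = 36.828 × 1 = 36.828 kPa.
q_ult = 200.46 + 36.828 = 237.29 kPa.
q_all = q_ult / FS = 237.29 / 2 = 118.64 kPa.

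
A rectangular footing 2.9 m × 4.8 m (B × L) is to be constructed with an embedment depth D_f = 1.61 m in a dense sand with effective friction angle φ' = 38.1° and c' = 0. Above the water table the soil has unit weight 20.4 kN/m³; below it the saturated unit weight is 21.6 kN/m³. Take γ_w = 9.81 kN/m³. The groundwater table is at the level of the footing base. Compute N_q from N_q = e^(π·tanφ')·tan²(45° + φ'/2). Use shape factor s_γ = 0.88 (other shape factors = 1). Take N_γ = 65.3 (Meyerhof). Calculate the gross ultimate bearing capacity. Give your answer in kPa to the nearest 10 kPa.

tan38.1° = 0.7841, so N_q = e^(π×0.7841)·tan²(64.05°) = 11.744 × 4.222 = 49.59.
q = γ·D_f = 20.4 × 1.61 = 32.844 kPa.
For the ½γBN_γ term take γ' = 21.6 − 9.81 = 11.79 kN/m³ (soil below base is submerged).
q·N_q = 32.844 × 49.587 = 1628.6 kPa
0.5·γ·B·N_γ·s_γ = 0.5 × 11.79 × 2.9 × 65.3 × 0.88 = 982.38 kPa
q_ult = 1628.6 + 982.38 = 2611 kPa.

q_ult ≈ 2610 kPa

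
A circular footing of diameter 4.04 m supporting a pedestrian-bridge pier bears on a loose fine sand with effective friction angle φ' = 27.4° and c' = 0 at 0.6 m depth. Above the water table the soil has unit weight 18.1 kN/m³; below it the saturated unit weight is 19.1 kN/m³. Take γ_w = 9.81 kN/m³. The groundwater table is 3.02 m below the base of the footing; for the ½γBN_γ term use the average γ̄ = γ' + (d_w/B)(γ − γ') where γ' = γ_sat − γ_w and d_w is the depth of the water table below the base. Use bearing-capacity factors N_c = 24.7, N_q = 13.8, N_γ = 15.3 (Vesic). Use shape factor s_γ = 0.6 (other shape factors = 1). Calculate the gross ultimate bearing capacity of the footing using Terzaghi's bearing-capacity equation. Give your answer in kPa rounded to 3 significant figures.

q_ult ≈ 444 kPa

q = γ·D_f = 18.1 × 0.6 = 10.86 kPa.
γ' = 9.29 kN/m³; averaging over the depth B below the base, γ̄ = γ' + (d_w/B)(γ − γ') = 15.876 kN/m³.
q·N_q = 10.86 × 13.8 = 149.87 kPa
0.5·γ·B·N_γ·s_γ = 0.5 × 15.876 × 4.04 × 15.3 × 0.6 = 294.39 kPa
q_ult = 149.87 + 294.39 = 444.26 kPa.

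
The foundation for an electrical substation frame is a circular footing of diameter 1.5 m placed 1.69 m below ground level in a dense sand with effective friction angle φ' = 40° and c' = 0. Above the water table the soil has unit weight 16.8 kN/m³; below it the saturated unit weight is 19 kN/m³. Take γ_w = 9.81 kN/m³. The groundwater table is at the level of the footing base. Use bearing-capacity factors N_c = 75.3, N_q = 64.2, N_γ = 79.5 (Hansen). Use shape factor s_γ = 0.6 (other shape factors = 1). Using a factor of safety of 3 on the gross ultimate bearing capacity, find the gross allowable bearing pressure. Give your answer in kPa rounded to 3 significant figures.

q = γ·D_f = 16.8 × 1.69 = 28.392 kPa.
For the ½γBN_γ term take γ' = 19 − 9.81 = 9.19 kN/m³ (soil below base is submerged).
q·N_q = 28.392 × 64.2 = 1822.8 kPa
0.5·γ·B·N_γ·s_γ = 0.5 × 9.19 × 1.5 × 79.5 × 0.6 = 328.77 kPa
q_ult = 1822.8 + 328.77 = 2151.5 kPa.
q_all = 2151.5 / 3 = 717.18 kPa.

q_all ≈ 717 kPa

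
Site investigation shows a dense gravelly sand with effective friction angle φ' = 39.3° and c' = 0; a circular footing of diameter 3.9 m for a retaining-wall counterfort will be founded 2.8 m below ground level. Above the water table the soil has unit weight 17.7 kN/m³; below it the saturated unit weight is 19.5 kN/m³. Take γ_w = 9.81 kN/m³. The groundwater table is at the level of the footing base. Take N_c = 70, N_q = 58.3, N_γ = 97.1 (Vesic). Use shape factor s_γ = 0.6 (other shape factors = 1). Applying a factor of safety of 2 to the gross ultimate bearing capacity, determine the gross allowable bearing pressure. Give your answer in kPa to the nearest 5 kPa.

Effective surcharge at the founding depth q = γ·D_f = 17.7 × 2.8 = 49.56 kPa.
The water table coincides with the base, so in the self-weight term γ → γ' = 9.69 kN/m³.
q_ult = q·N_q + 0.5·γ·B·N_γ·s_γ
     = 49.56 × 58.3 + 0.5 × 9.69 × 3.9 × 97.1 × 0.6
     = 2889.3 + 1100.9 = 3990.2 kPa.
q_all = q_ult / FS = 3990.2 / 2 = 1995.1 kPa.

q_all ≈ 1995 kPa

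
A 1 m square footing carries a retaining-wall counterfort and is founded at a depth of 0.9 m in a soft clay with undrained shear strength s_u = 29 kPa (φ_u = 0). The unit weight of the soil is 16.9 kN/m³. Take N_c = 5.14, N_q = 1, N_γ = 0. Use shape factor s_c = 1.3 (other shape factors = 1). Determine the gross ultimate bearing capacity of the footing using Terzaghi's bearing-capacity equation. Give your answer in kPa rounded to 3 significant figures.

q = γ·D_f = 16.9 × 0.9 = 15.21 kPa.
c·N_c·s_c = 29 × 5.14 × 1.3 = 193.78 kPa
q·N_q = 15.21 × 1 = 15.21 kPa
q_ult = 193.78 + 15.21 = 208.99 kPa.

q_ult ≈ 209 kPa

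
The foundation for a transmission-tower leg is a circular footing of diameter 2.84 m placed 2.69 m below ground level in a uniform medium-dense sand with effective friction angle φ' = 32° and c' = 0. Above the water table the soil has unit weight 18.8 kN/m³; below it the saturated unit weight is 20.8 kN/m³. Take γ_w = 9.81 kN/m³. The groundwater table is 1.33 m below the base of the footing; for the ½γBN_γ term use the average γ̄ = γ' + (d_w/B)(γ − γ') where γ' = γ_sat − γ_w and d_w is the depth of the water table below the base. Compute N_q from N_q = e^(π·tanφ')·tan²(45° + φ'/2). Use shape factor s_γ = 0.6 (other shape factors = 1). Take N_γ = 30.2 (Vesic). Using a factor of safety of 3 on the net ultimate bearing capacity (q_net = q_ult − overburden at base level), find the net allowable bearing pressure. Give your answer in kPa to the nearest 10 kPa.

N_q = e^(π·tan32°)·tan²(61°) = 23.18.
Overburden at base level: q = 18.8 × 2.69 = 50.572 kPa.
The water table is 1.33 m below the base (< B = 2.84 m), so the ½γBN_γ term uses γ̄ = γ' + (d_w/B)(γ − γ') = 10.99 + (1.33/2.84)(18.8 − 10.99) = 14.648 kN/m³.
Surcharge term q·N_q = 50.572 × 23.177 = 1172.1 kPa; self-weight term 0.5·γ·B·N_γ·s_γ = 0.5 × 14.648 × 2.84 × 30.2 × 0.6 = 376.89 kPa.
q_ult = 1172.1 + 376.89 = 1549 kPa.
q_net = 1549 − 50.572 = 1498.4 kPa.
q_all(net) = 1498.4 / 3 = 499.47 kPa.

q_all(net) ≈ 500 kPa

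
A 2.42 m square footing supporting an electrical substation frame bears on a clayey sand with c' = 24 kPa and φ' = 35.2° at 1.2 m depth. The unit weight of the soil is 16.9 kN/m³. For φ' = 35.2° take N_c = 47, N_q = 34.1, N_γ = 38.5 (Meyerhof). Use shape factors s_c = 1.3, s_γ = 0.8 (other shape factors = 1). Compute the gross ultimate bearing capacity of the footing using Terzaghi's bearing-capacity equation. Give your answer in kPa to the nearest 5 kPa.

q_ult ≈ 2790 kPa

q = γ·D_f = 16.9 × 1.2 = 20.28 kPa.
c·N_c·s_c = 24 × 47 × 1.3 = 1466.4 kPa
q·N_q = 20.28 × 34.1 = 691.55 kPa
0.5·γ·B·N_γ·s_γ = 0.5 × 16.9 × 2.42 × 38.5 × 0.8 = 629.83 kPa
q_ult = 1466.4 + 691.55 + 629.83 = 2787.8 kPa.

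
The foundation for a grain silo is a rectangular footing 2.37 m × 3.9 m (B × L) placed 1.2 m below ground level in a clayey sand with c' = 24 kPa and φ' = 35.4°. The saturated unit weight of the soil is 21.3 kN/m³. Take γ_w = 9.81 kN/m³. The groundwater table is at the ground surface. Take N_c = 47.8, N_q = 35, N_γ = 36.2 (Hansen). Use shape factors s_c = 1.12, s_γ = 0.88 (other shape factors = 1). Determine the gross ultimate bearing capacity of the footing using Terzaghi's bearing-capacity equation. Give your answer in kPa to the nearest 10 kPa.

q_ult ≈ 2200 kPa

γ' = 21.3 − 9.81 = 11.49 kN/m³ (submerged throughout). q = 11.49 × 1.2 = 13.788 kPa; the same γ' applies in the ½γBN_γ term.
c·N_c·s_c = 24 × 47.8 × 1.12 = 1284.9 kPa
q·N_q = 13.788 × 35 = 482.58 kPa
0.5·γ·B·N_γ·s_γ = 0.5 × 11.49 × 2.37 × 36.2 × 0.88 = 433.74 kPa
q_ult = 1284.9 + 482.58 + 433.74 = 2201.2 kPa.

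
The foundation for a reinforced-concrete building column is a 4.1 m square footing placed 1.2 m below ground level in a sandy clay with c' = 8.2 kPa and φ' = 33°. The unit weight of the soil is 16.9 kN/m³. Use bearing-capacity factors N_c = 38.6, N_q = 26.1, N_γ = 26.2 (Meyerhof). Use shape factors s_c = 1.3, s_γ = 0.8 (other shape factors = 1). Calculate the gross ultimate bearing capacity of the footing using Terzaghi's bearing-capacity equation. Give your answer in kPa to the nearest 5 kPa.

q_ult ≈ 1665 kPa

Effective surcharge at the founding depth q = γ·D_f = 16.9 × 1.2 = 20.28 kPa.
q_ult = c·N_c·s_c + q·N_q + 0.5·γ·B·N_γ·s_γ
     = 8.2 × 38.6 × 1.3 + 20.28 × 26.1 + 0.5 × 16.9 × 4.1 × 26.2 × 0.8
     = 411.48 + 529.31 + 726.16 = 1666.9 kPa.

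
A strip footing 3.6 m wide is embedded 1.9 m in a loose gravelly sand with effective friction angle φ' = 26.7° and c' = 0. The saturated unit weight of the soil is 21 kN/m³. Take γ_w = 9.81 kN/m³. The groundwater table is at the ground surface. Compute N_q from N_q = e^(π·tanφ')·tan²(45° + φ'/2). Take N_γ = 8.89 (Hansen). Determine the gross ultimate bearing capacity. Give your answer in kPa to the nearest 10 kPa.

tan26.7° = 0.5029, so N_q = e^(π×0.5029)·tan²(58.35°) = 4.855 × 2.632 = 12.78.
γ' = 21 − 9.81 = 11.19 kN/m³ (submerged throughout). q = 11.19 × 1.9 = 21.261 kPa; the same γ' applies in the ½γBN_γ term.
q·N_q = 21.261 × 12.778 = 271.68 kPa
0.5·γ·B·N_γ = 0.5 × 11.19 × 3.6 × 8.89 = 179.06 kPa
q_ult = 271.68 + 179.06 = 450.74 kPa.

q_ult ≈ 450 kPa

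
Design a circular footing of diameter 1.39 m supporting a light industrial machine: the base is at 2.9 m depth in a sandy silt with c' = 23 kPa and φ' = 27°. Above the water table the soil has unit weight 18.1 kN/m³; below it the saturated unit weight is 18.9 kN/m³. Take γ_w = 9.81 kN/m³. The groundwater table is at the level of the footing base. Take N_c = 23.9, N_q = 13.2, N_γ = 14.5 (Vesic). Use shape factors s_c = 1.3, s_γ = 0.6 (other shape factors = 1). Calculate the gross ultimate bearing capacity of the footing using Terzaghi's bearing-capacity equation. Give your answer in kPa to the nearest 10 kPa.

q_ult ≈ 1460 kPa

q = γ·D_f = 18.1 × 2.9 = 52.49 kPa.
For the ½γBN_γ term take γ' = 18.9 − 9.81 = 9.09 kN/m³ (soil below base is submerged).
c·N_c·s_c = 23 × 23.9 × 1.3 = 714.61 kPa
q·N_q = 52.49 × 13.2 = 692.87 kPa
0.5·γ·B·N_γ·s_γ = 0.5 × 9.09 × 1.39 × 14.5 × 0.6 = 54.963 kPa
q_ult = 714.61 + 692.87 + 54.963 = 1462.4 kPa.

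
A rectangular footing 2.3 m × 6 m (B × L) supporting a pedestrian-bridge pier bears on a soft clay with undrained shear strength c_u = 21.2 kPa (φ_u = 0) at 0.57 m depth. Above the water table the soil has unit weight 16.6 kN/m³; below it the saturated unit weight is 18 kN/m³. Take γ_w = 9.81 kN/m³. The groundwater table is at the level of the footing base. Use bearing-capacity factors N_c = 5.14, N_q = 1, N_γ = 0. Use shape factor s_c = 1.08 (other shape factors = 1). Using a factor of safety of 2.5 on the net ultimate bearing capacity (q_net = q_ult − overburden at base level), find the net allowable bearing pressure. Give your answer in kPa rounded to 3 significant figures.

Overburden at base level: q = 16.6 × 0.57 = 9.462 kPa.
Cohesion term c·N_c·s_c = 21.2 × 5.14 × 1.08 = 117.69 kPa; surcharge term q·N_q = 9.462 × 1 = 9.462 kPa.
q_ult = 117.69 + 9.462 = 127.15 kPa.
q_net = 127.15 − 9.462 = 117.69 kPa.
q_all(net) = 117.69 / 2.5 = 47.074 kPa.

q_all(net) ≈ 47.1 kPa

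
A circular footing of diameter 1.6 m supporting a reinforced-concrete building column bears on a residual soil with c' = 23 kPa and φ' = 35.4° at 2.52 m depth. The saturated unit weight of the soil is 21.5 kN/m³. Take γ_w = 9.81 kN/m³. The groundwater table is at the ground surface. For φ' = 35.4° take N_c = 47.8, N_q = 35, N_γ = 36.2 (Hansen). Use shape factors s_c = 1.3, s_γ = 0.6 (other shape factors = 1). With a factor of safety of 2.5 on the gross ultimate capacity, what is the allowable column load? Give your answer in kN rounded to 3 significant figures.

γ' = 21.5 − 9.81 = 11.69 kN/m³ (submerged throughout). q = 11.69 × 2.52 = 29.459 kPa; the same γ' applies in the ½γBN_γ term.
c·N_c·s_c = 23 × 47.8 × 1.3 = 1429.2 kPa
q·N_q = 29.459 × 35 = 1031.1 kPa
0.5·γ·B·N_γ·s_γ = 0.5 × 11.69 × 1.6 × 36.2 × 0.6 = 203.13 kPa
q_ult = 1429.2 + 1031.1 + 203.13 = 2663.4 kPa.
Gross allowable pressure q_all = 2663.4 / 2.5 = 1065.4 kPa.
Footing area = 2.0106 m², so allowable column load = 1065.4 × 2.0106 = 2142 kN.

P_all ≈ 2140 kN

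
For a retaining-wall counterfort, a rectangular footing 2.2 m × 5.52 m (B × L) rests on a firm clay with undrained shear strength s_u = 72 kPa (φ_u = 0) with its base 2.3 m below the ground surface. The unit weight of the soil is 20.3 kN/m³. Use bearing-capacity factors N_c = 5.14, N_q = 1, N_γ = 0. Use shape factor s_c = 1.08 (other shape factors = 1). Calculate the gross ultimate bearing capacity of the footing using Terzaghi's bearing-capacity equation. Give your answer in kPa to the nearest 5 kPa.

q_ult ≈ 445 kPa

Effective surcharge at the founding depth q = γ·D_f = 20.3 × 2.3 = 46.69 kPa.
q_ult = c·N_c·s_c + q·N_q
     = 72 × 5.14 × 1.08 + 46.69 × 1
     = 399.69 + 46.69 = 446.38 kPa.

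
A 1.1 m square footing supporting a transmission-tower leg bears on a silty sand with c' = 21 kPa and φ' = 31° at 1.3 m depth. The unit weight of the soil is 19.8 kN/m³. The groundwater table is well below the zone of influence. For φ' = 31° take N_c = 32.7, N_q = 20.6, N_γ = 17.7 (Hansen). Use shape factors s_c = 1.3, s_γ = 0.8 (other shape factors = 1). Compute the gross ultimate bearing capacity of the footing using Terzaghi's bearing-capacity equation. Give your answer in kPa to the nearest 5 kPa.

q_ult ≈ 1575 kPa

Overburden at base level: q = 19.8 × 1.3 = 25.74 kPa.
Cohesion term c·N_c·s_c = 21 × 32.7 × 1.3 = 892.71 kPa; surcharge term q·N_q = 25.74 × 20.6 = 530.24 kPa; self-weight term 0.5·γ·B·N_γ·s_γ = 0.5 × 19.8 × 1.1 × 17.7 × 0.8 = 154.2 kPa.
q_ult = 892.71 + 530.24 + 154.2 = 1577.2 kPa.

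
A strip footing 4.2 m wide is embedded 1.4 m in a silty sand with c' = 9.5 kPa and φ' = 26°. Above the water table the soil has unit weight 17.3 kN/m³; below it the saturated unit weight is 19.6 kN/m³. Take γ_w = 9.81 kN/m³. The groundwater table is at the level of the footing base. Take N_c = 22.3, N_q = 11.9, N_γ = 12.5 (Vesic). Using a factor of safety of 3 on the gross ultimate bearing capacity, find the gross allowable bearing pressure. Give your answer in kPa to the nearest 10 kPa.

Effective surcharge at the founding depth q = γ·D_f = 17.3 × 1.4 = 24.22 kPa.
The water table coincides with the base, so in the self-weight term γ → γ' = 9.79 kN/m³.
q_ult = c·N_c + q·N_q + 0.5·γ·B·N_γ
     = 9.5 × 22.3 + 24.22 × 11.9 + 0.5 × 9.79 × 4.2 × 12.5
     = 211.85 + 288.22 + 256.99 = 757.06 kPa.
q_all = 757.06 / 3 = 252.35 kPa.

q_all ≈ 250 kPa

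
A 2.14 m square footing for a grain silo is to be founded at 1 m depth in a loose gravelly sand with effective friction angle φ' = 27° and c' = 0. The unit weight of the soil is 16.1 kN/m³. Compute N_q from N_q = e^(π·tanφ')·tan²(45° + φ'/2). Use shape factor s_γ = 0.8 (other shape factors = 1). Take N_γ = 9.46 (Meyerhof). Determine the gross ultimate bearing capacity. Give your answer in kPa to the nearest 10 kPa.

tan27° = 0.5095, so N_q = e^(π×0.5095)·tan²(58.5°) = 4.957 × 2.663 = 13.2.
Overburden at base level: q = 16.1 × 1 = 16.1 kPa.
Surcharge term q·N_q = 16.1 × 13.199 = 212.51 kPa; self-weight term 0.5·γ·B·N_γ·s_γ = 0.5 × 16.1 × 2.14 × 9.46 × 0.8 = 130.37 kPa.
q_ult = 212.51 + 130.37 = 342.88 kPa.

q_ult ≈ 340 kPa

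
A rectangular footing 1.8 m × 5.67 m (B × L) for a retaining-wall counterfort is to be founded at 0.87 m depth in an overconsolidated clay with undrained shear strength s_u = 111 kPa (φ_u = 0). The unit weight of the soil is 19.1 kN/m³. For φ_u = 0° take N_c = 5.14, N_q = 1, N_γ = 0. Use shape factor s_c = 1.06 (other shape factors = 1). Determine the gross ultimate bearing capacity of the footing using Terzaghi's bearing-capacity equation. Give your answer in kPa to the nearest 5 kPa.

Effective surcharge at the founding depth q = γ·D_f = 19.1 × 0.87 = 16.617 kPa.
q_ult = c·N_c·s_c + q·N_q
     = 111 × 5.14 × 1.06 + 16.617 × 1
     = 604.77 + 16.617 = 621.39 kPa.

q_ult ≈ 620 kPa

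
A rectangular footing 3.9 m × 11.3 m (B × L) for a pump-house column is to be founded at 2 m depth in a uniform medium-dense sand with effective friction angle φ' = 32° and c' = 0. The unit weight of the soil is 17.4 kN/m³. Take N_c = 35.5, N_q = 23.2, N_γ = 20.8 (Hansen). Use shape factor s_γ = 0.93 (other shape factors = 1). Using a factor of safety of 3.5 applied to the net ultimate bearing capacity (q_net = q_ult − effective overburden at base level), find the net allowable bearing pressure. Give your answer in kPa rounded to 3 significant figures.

Overburden at base level: q = 17.4 × 2 = 34.8 kPa.
Surcharge term q·N_q = 34.8 × 23.2 = 807.36 kPa; self-weight term 0.5·γ·B·N_γ·s_γ = 0.5 × 17.4 × 3.9 × 20.8 × 0.93 = 656.34 kPa.
q_ult = 807.36 + 656.34 = 1463.7 kPa.
Net ultimate: q_net = 1463.7 − 34.8 = 1428.9 kPa.
q_all(net) = 1428.9 / 3.5 = 408.26 kPa.

q_all(net) ≈ 408 kPa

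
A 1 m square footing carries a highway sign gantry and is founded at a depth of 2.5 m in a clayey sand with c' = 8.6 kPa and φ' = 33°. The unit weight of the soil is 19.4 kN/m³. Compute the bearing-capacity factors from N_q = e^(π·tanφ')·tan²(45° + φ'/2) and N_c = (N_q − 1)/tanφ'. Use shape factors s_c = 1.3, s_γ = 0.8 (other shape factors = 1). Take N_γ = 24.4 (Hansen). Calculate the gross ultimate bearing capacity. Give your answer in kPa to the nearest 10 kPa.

q_ult ≈ 1890 kPa

tan33° = 0.6494, so N_q = e^(π×0.6494)·tan²(61.5°) = 7.692 × 3.392 = 26.09.
N_c = (26.09 − 1)/tan33° = 38.64.
q = γ·D_f = 19.4 × 2.5 = 48.5 kPa.
c·N_c·s_c = 8.6 × 38.638 × 1.3 = 431.98 kPa
q·N_q = 48.5 × 26.092 = 1265.5 kPa
0.5·γ·B·N_γ·s_γ = 0.5 × 19.4 × 1 × 24.4 × 0.8 = 189.34 kPa
q_ult = 431.98 + 1265.5 + 189.34 = 1886.8 kPa.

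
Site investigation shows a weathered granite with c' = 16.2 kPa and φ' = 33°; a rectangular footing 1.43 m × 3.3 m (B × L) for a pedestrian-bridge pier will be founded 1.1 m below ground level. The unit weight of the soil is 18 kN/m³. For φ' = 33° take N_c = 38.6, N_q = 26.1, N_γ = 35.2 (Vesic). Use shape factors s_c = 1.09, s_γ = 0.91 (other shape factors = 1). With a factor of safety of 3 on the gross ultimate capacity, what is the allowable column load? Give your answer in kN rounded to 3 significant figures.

Effective surcharge at the founding depth q = γ·D_f = 18 × 1.1 = 19.8 kPa.
q_ult = c·N_c·s_c + q·N_q + 0.5·γ·B·N_γ·s_γ
     = 16.2 × 38.6 × 1.09 + 19.8 × 26.1 + 0.5 × 18 × 1.43 × 35.2 × 0.91
     = 681.6 + 516.78 + 412.25 = 1610.6 kPa.
Gross allowable pressure q_all = 1610.6 / 3 = 536.88 kPa.
Footing area = 4.719 m², so allowable column load = 536.88 × 4.719 = 2533.5 kN.

P_all ≈ 2530 kN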